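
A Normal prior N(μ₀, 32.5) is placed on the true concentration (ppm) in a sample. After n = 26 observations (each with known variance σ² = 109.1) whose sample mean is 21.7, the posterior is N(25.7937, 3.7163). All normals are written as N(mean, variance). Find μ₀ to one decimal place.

μ₀ = 57.5

The posterior mean is a precision-weighted average: μ_n = (τ₀μ₀ + τ_data·x̄)/(τ₀+τ_data), with τ₀=1/σ₀² and τ_data=n/σ².
Here τ₀ = 1/32.5 = 0.030769 and τ_data = 26/109.1 = 0.238313, so τ_n = 0.269082.
Rearranging for μ₀: μ₀ = (μ_n·τ_n − τ_data·x̄)/τ₀ = (25.7937·0.269082 − 0.238313·21.7) / 0.030769 = 1.769228/0.030769 ≈ 57.5.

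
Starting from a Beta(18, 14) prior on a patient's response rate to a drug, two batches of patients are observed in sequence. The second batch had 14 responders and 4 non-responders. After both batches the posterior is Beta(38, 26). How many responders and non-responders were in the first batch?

6 responders and 8 non-responders

Sequential conjugate updates are equivalent to a single update on the pooled data, so total successes = posterior α − prior α and total failures = posterior β − prior β.
Total across both batches: 38−18=20 responders, 26−14=12 non-responders.
Subtract the second batch: 20−14=6 responders and 12−4=8 non-responders.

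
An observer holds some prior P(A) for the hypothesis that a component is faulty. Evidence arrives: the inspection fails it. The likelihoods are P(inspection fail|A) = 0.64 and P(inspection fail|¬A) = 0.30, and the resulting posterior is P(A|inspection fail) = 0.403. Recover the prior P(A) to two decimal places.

In odds form, posterior odds = prior odds × likelihood ratio, so prior odds = posterior odds ÷ LR.
Posterior odds = 0.403/(1−0.403) = 0.6750. LR = 0.64/0.30 = 2.1333.
Prior odds = 0.6750/2.1333 = 0.3164, so P(A) = 0.3164/(1+0.3164) ≈ 0.24.

P(A) = 0.24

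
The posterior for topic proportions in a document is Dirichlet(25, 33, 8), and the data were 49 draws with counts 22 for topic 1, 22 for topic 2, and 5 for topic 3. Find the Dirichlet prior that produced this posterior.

Dirichlet(3, 11, 3)

For a Dirichlet(α) prior with multinomial counts c, the posterior is Dirichlet(α + c) componentwise.
Subtract each count from the matching posterior parameter: 25−22=3, 33−22=11, 8−5=3.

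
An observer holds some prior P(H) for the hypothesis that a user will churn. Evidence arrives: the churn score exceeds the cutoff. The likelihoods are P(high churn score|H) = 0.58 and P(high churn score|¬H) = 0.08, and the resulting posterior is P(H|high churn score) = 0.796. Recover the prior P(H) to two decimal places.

Bayes' rule in odds form gives O(H|E) = O(H)·[P(E|H)/P(E|¬H)], hence O(H) = O(H|E)/LR.
Posterior odds = 0.796/(1−0.796) = 3.9020. LR = 0.58/0.08 = 7.2500.
Prior odds = 3.9020/7.2500 = 0.5382, so P(H) = 0.5382/(1+0.5382) ≈ 0.35.

P(H) = 0.35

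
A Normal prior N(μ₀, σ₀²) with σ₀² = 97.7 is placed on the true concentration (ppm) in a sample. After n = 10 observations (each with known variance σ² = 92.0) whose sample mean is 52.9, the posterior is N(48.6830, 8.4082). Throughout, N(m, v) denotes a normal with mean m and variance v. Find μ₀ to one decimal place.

μ₀ = 3.9

With known observation variance, the Normal–Normal posterior has precision τ_n = τ₀ + n/σ² and mean μ_n = (τ₀μ₀ + (n/σ²)x̄)/τ_n.
Here τ₀ = 1/97.7 = 0.010235 and τ_data = 10/92.0 = 0.108696, so τ_n = 0.118931.
Rearranging for μ₀: μ₀ = (μ_n·τ_n − τ_data·x̄)/τ₀ = (48.6830·0.118931 − 0.108696·52.9) / 0.010235 = 0.039899/0.010235 ≈ 3.9.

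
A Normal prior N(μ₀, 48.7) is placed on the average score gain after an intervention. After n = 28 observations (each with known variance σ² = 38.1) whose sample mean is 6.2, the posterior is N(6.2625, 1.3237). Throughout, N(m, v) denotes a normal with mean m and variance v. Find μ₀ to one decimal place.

μ₀ = 8.5

With known observation variance, the Normal–Normal posterior has precision τ_n = τ₀ + n/σ² and mean μ_n = (τ₀μ₀ + (n/σ²)x̄)/τ_n.
Here τ₀ = 1/48.7 = 0.020534 and τ_data = 28/38.1 = 0.734908, so τ_n = 0.755442.
Rearranging for μ₀: μ₀ = (μ_n·τ_n − τ_data·x̄)/τ₀ = (6.2625·0.755442 − 0.734908·6.2) / 0.020534 = 0.174526/0.020534 ≈ 8.5.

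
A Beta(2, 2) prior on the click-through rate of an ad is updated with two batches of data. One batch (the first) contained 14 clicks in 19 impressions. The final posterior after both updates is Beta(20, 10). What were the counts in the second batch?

Because Beta–binomial updating is additive in the counts, the combined data contributed (α_post−α_prior, β_post−β_prior) successes and failures.
Total across both batches: 20−2=18 clicks, 10−2=8 non-clicks.
Subtract the first batch: 18−14=4 clicks and 8−5=3 non-clicks.

4 clicks and 3 non-clicks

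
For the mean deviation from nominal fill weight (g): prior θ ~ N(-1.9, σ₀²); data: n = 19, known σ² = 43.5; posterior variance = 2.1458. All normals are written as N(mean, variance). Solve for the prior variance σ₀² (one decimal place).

For the Normal–Normal model with known σ², precisions add: τ_n = τ₀ + n/σ².
So 1/σ₀² = 1/2.1458 − 19/43.5 = 0.466027 − 0.436782 = 0.029245.
Hence σ₀² = 1/0.029245 ≈ 34.2.

σ₀² = 34.2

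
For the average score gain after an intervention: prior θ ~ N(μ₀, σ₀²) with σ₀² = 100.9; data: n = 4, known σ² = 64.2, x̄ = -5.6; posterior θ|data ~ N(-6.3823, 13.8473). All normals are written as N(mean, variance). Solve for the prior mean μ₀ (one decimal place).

μ₀ = -11.3

With known observation variance, the Normal–Normal posterior has precision τ_n = τ₀ + n/σ² and mean μ_n = (τ₀μ₀ + (n/σ²)x̄)/τ_n.
Here τ₀ = 1/100.9 = 0.009911 and τ_data = 4/64.2 = 0.062305, so τ_n = 0.072216.
Rearranging for μ₀: μ₀ = (μ_n·τ_n − τ_data·x̄)/τ₀ = (-6.3823·0.072216 − 0.062305·-5.6) / 0.009911 = -0.111996/0.009911 ≈ -11.3.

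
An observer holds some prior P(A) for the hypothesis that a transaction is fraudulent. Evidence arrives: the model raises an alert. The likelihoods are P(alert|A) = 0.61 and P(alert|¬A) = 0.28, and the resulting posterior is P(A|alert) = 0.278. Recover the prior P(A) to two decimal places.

P(A) = 0.15

Bayes' rule in odds form gives O(A|E) = O(A)·[P(E|A)/P(E|¬A)], hence O(A) = O(A|E)/LR.
Posterior odds = 0.278/(1−0.278) = 0.3850. LR = 0.61/0.28 = 2.1786.
Prior odds = 0.3850/2.1786 = 0.1767, so P(A) = 0.1767/(1+0.1767) ≈ 0.15.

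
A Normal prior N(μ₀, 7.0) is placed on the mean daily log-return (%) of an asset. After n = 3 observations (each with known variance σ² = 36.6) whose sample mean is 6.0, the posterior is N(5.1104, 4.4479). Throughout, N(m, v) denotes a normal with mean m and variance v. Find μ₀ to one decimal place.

The posterior mean is a precision-weighted average: μ_n = (τ₀μ₀ + τ_data·x̄)/(τ₀+τ_data), with τ₀=1/σ₀² and τ_data=n/σ².
Here τ₀ = 1/7.0 = 0.142857 and τ_data = 3/36.6 = 0.081967, so τ_n = 0.224824.
Rearranging for μ₀: μ₀ = (μ_n·τ_n − τ_data·x̄)/τ₀ = (5.1104·0.224824 − 0.081967·6.0) / 0.142857 = 0.657139/0.142857 ≈ 4.6.

μ₀ = 4.6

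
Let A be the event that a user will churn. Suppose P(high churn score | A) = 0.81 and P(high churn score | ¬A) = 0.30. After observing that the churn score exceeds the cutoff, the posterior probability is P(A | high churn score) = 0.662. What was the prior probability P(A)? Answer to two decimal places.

P(A) = 0.42

Bayes' rule in odds form gives O(A|E) = O(A)·[P(E|A)/P(E|¬A)], hence O(A) = O(A|E)/LR.
Posterior odds = 0.662/(1−0.662) = 1.9586. LR = 0.81/0.30 = 2.7000.
Prior odds = 1.9586/2.7000 = 0.7254, so P(A) = 0.7254/(1+0.7254) ≈ 0.42.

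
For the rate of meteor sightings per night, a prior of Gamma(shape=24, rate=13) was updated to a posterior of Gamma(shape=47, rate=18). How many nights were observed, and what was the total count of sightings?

n = 5 nights with total 23 sightings

Gamma–Poisson conjugacy: posterior shape = α + Σxᵢ, posterior rate = β + n.
Matching: Σxᵢ = 47 − 24 = 23 and n = 18 − 13 = 5.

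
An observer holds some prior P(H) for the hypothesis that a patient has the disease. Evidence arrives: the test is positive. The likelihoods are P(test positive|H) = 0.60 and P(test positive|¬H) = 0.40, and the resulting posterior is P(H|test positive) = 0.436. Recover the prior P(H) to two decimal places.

In odds form, posterior odds = prior odds × likelihood ratio, so prior odds = posterior odds ÷ LR.
Posterior odds = 0.436/(1−0.436) = 0.7730. LR = 0.60/0.40 = 1.5000.
Prior odds = 0.7730/1.5000 = 0.5153, so P(H) = 0.5153/(1+0.5153) ≈ 0.34.

P(H) = 0.34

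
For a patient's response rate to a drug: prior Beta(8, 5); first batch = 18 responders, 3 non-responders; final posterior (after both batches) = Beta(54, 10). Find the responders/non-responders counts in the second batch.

Because Beta–binomial updating is additive in the counts, the combined data contributed (α_post−α_prior, β_post−β_prior) successes and failures.
Total across both batches: 54−8=46 responders, 10−5=5 non-responders.
Subtract the first batch: 46−18=28 responders and 5−3=2 non-responders.

28 responders and 2 non-responders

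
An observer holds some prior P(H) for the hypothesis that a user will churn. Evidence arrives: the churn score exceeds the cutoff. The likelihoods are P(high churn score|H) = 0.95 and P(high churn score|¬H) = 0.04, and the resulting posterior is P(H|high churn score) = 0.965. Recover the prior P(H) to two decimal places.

Bayes' rule in odds form gives O(H|E) = O(H)·[P(E|H)/P(E|¬H)], hence O(H) = O(H|E)/LR.
Posterior odds = 0.965/(1−0.965) = 27.5714. LR = 0.95/0.04 = 23.7500.
Prior odds = 27.5714/23.7500 = 1.1609, so P(H) = 1.1609/(1+1.1609) ≈ 0.54.

P(H) = 0.54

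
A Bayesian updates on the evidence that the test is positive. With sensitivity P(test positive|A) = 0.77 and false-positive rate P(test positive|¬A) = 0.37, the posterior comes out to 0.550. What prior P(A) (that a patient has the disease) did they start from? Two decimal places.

Bayes' rule in odds form gives O(A|E) = O(A)·[P(E|A)/P(E|¬A)], hence O(A) = O(A|E)/LR.
Posterior odds = 0.550/(1−0.550) = 1.2222. LR = 0.77/0.37 = 2.0811.
Prior odds = 1.2222/2.0811 = 0.5873, so P(A) = 0.5873/(1+0.5873) ≈ 0.37.

P(A) = 0.37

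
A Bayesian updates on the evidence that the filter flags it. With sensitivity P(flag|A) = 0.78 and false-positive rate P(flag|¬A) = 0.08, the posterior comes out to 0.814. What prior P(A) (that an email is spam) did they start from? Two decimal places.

Bayes' rule in odds form gives O(A|E) = O(A)·[P(E|A)/P(E|¬A)], hence O(A) = O(A|E)/LR.
Posterior odds = 0.814/(1−0.814) = 4.3763. LR = 0.78/0.08 = 9.7500.
Prior odds = 4.3763/9.7500 = 0.4489, so P(A) = 0.4489/(1+0.4489) ≈ 0.31.

P(A) = 0.31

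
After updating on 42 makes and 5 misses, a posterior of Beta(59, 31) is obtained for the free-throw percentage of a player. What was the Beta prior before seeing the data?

Under Beta–binomial conjugacy the posterior parameters are (α+s, β+f).
So α = 59 − 42 = 17 and β = 31 − 5 = 26.

Beta(17, 26)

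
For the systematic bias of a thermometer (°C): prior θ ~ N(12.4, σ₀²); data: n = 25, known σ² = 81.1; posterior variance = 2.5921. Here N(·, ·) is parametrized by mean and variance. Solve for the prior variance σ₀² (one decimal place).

Posterior precision equals prior precision plus data precision: 1/σ_n² = 1/σ₀² + n/σ².
So 1/σ₀² = 1/2.5921 − 25/81.1 = 0.385788 − 0.308261 = 0.077527.
Hence σ₀² = 1/0.077527 ≈ 12.9.

σ₀² = 12.9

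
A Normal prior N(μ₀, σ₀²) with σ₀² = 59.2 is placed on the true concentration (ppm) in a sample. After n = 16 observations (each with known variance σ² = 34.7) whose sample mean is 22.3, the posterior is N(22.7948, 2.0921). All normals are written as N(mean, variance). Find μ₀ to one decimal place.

The posterior mean is a precision-weighted average: μ_n = (τ₀μ₀ + τ_data·x̄)/(τ₀+τ_data), with τ₀=1/σ₀² and τ_data=n/σ².
Here τ₀ = 1/59.2 = 0.016892 and τ_data = 16/34.7 = 0.461095, so τ_n = 0.477987.
Rearranging for μ₀: μ₀ = (μ_n·τ_n − τ_data·x̄)/τ₀ = (22.7948·0.477987 − 0.461095·22.3) / 0.016892 = 0.613200/0.016892 ≈ 36.3.

μ₀ = 36.3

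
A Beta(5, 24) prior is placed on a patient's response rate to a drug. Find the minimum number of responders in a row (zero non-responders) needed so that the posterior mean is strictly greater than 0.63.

k = 36

After k responders and 0 non-responders the posterior is Beta(5+k, 24), with mean (5+k)/(5+24+k).
Set (5+k)/(29+k) > 0.63 and solve: k > (0.63·29 − 5)/(1 − 0.63) = 35.865.
The smallest integer exceeding 35.865 is 36, and checking k=36: (41)/(65) = 0.6308 > 0.63.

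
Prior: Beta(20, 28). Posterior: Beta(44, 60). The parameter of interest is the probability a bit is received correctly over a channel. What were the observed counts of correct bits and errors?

A Beta(α, β) prior with s successes and f failures in binomial data gives a Beta(α+s, β+f) posterior.
So s = 44 − 20 = 24 and f = 60 − 28 = 32.

24 correct bits and 32 errors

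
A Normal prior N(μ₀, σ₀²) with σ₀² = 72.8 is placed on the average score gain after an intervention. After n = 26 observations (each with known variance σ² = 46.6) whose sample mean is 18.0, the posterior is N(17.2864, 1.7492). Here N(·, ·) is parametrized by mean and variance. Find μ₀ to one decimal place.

The posterior mean is a precision-weighted average: μ_n = (τ₀μ₀ + τ_data·x̄)/(τ₀+τ_data), with τ₀=1/σ₀² and τ_data=n/σ².
Here τ₀ = 1/72.8 = 0.013736 and τ_data = 26/46.6 = 0.557940, so τ_n = 0.571676.
Rearranging for μ₀: μ₀ = (μ_n·τ_n − τ_data·x̄)/τ₀ = (17.2864·0.571676 − 0.557940·18.0) / 0.013736 = -0.160700/0.013736 ≈ -11.7.

μ₀ = -11.7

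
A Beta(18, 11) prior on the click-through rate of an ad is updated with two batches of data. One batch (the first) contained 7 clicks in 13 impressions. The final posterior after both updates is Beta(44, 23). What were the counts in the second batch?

19 clicks and 6 non-clicks

Sequential conjugate updates are equivalent to a single update on the pooled data, so total successes = posterior α − prior α and total failures = posterior β − prior β.
Total across both batches: 44−18=26 clicks, 23−11=12 non-clicks.
Subtract the first batch: 26−7=19 clicks and 12−6=6 non-clicks.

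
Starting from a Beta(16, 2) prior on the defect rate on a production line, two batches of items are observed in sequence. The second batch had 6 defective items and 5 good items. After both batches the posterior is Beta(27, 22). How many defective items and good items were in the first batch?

5 defective items and 15 good items

Sequential conjugate updates are equivalent to a single update on the pooled data, so total successes = posterior α − prior α and total failures = posterior β − prior β.
Total across both batches: 27−16=11 defective items, 22−2=20 good items.
Subtract the second batch: 11−6=5 defective items and 20−5=15 good items.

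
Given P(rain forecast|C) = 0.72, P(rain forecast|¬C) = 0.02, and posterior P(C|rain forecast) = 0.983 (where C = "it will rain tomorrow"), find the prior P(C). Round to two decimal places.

Bayes' rule in odds form gives O(C|E) = O(C)·[P(E|C)/P(E|¬C)], hence O(C) = O(C|E)/LR.
Posterior odds = 0.983/(1−0.983) = 57.8235. LR = 0.72/0.02 = 36.0000.
Prior odds = 57.8235/36.0000 = 1.6062, so P(C) = 1.6062/(1+1.6062) ≈ 0.62.

P(C) = 0.62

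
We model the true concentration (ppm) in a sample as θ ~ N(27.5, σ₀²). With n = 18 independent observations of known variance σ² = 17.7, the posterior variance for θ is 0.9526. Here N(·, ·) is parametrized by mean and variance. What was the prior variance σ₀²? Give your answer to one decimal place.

σ₀² = 30.5

Posterior precision equals prior precision plus data precision: 1/σ_n² = 1/σ₀² + n/σ².
So 1/σ₀² = 1/0.9526 − 18/17.7 = 1.049759 − 1.016949 = 0.032810.
Hence σ₀² = 1/0.032810 ≈ 30.5.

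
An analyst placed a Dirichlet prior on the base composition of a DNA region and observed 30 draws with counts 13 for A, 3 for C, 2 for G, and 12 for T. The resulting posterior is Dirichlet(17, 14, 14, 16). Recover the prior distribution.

Dirichlet(4, 11, 12, 4)

For a Dirichlet(α) prior with multinomial counts c, the posterior is Dirichlet(α + c) componentwise.
Subtract each count from the matching posterior parameter: 17−13=4, 14−3=11, 14−2=12, 16−12=4.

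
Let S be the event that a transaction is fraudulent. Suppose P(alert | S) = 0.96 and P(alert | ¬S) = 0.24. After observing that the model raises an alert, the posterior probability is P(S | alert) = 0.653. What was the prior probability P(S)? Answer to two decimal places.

In odds form, posterior odds = prior odds × likelihood ratio, so prior odds = posterior odds ÷ LR.
Posterior odds = 0.653/(1−0.653) = 1.8818. LR = 0.96/0.24 = 4.0000.
Prior odds = 1.8818/4.0000 = 0.4704, so P(S) = 0.4704/(1+0.4704) ≈ 0.32.

P(S) = 0.32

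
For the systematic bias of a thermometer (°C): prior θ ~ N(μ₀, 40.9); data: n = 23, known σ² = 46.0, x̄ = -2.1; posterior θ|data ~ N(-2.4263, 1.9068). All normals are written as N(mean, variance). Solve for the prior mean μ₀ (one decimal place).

With known observation variance, the Normal–Normal posterior has precision τ_n = τ₀ + n/σ² and mean μ_n = (τ₀μ₀ + (n/σ²)x̄)/τ_n.
Here τ₀ = 1/40.9 = 0.024450 and τ_data = 23/46.0 = 0.500000, so τ_n = 0.524450.
Rearranging for μ₀: μ₀ = (μ_n·τ_n − τ_data·x̄)/τ₀ = (-2.4263·0.524450 − 0.500000·-2.1) / 0.024450 = -0.222473/0.024450 ≈ -9.1.

μ₀ = -9.1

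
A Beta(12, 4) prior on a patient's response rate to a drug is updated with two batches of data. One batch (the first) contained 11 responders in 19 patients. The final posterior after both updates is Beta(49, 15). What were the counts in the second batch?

Sequential conjugate updates are equivalent to a single update on the pooled data, so total successes = posterior α − prior α and total failures = posterior β − prior β.
Total across both batches: 49−12=37 responders, 15−4=11 non-responders.
Subtract the first batch: 37−11=26 responders and 11−8=3 non-responders.

26 responders and 3 non-responders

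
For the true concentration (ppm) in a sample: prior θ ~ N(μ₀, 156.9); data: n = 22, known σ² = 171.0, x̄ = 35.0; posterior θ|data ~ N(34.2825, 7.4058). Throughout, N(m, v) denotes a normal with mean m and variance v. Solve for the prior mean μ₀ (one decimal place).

μ₀ = 19.8

With known observation variance, the Normal–Normal posterior has precision τ_n = τ₀ + n/σ² and mean μ_n = (τ₀μ₀ + (n/σ²)x̄)/τ_n.
Here τ₀ = 1/156.9 = 0.006373 and τ_data = 22/171.0 = 0.128655, so τ_n = 0.135028.
Rearranging for μ₀: μ₀ = (μ_n·τ_n − τ_data·x̄)/τ₀ = (34.2825·0.135028 − 0.128655·35.0) / 0.006373 = 0.126172/0.006373 ≈ 19.8.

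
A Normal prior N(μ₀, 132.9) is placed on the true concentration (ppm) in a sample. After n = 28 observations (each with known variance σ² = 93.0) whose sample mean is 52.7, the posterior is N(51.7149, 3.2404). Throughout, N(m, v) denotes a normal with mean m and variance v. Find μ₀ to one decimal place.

μ₀ = 12.3

With known observation variance, the Normal–Normal posterior has precision τ_n = τ₀ + n/σ² and mean μ_n = (τ₀μ₀ + (n/σ²)x̄)/τ_n.
Here τ₀ = 1/132.9 = 0.007524 and τ_data = 28/93.0 = 0.301075, so τ_n = 0.308599.
Rearranging for μ₀: μ₀ = (μ_n·τ_n − τ_data·x̄)/τ₀ = (51.7149·0.308599 − 0.301075·52.7) / 0.007524 = 0.092514/0.007524 ≈ 12.3.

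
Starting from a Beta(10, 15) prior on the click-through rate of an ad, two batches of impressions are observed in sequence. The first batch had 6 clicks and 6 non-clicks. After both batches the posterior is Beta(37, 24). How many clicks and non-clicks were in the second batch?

21 clicks and 3 non-clicks

Because Beta–binomial updating is additive in the counts, the combined data contributed (α_post−α_prior, β_post−β_prior) successes and failures.
Total across both batches: 37−10=27 clicks, 24−15=9 non-clicks.
Subtract the first batch: 27−6=21 clicks and 9−6=3 non-clicks.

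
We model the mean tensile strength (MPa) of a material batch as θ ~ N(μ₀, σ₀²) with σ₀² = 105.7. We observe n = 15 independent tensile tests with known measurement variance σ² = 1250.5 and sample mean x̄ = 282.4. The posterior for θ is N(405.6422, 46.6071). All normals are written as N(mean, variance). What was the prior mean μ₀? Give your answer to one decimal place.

The posterior mean is a precision-weighted average: μ_n = (τ₀μ₀ + τ_data·x̄)/(τ₀+τ_data), with τ₀=1/σ₀² and τ_data=n/σ².
Here τ₀ = 1/105.7 = 0.009461 and τ_data = 15/1250.5 = 0.011995, so τ_n = 0.021456.
Rearranging for μ₀: μ₀ = (μ_n·τ_n − τ_data·x̄)/τ₀ = (405.6422·0.021456 − 0.011995·282.4) / 0.009461 = 5.316071/0.009461 ≈ 561.9.

μ₀ = 561.9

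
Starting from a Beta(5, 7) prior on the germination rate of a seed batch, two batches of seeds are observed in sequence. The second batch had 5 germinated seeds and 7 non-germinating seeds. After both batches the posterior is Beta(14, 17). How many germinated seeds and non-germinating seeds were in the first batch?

Sequential conjugate updates are equivalent to a single update on the pooled data, so total successes = posterior α − prior α and total failures = posterior β − prior β.
Total across both batches: 14−5=9 germinated seeds, 17−7=10 non-germinating seeds.
Subtract the second batch: 9−5=4 germinated seeds and 10−7=3 non-germinating seeds.

4 germinated seeds and 3 non-germinating seeds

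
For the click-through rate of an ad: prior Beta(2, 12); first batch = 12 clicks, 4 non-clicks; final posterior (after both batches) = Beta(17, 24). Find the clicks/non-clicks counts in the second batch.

3 clicks and 8 non-clicks

Sequential conjugate updates are equivalent to a single update on the pooled data, so total successes = posterior α − prior α and total failures = posterior β − prior β.
Total across both batches: 17−2=15 clicks, 24−12=12 non-clicks.
Subtract the first batch: 15−12=3 clicks and 12−4=8 non-clicks.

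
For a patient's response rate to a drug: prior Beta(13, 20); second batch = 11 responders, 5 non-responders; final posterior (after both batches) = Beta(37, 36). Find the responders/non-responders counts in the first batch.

Because Beta–binomial updating is additive in the counts, the combined data contributed (α_post−α_prior, β_post−β_prior) successes and failures.
Total across both batches: 37−13=24 responders, 36−20=16 non-responders.
Subtract the second batch: 24−11=13 responders and 16−5=11 non-responders.

13 responders and 11 non-responders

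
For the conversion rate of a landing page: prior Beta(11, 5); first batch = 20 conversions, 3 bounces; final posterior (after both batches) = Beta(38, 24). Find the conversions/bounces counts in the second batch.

Sequential conjugate updates are equivalent to a single update on the pooled data, so total successes = posterior α − prior α and total failures = posterior β − prior β.
Total across both batches: 38−11=27 conversions, 24−5=19 bounces.
Subtract the first batch: 27−20=7 conversions and 19−3=16 bounces.

7 conversions and 16 bounces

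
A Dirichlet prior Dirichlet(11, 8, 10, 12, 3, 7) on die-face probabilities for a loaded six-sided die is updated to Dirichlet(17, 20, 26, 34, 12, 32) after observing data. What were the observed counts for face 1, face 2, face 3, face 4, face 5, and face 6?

counts (6, 12, 16, 22, 9, 25)

For a Dirichlet(α) prior with multinomial counts c, the posterior is Dirichlet(α + c) componentwise.
Counts are posterior − prior componentwise: 17−11=6, 20−8=12, 26−10=16, 34−12=22, 12−3=9, 32−7=25.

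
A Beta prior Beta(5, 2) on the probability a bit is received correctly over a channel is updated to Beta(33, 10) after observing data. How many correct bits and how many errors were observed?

28 correct bits and 8 errors

A Beta(α, β) prior with s successes and f failures in binomial data gives a Beta(α+s, β+f) posterior.
So s = 33 − 5 = 28 and f = 10 − 2 = 8.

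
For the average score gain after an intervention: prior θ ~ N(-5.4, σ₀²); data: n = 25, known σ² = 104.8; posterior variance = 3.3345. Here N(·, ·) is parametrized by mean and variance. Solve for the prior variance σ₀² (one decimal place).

σ₀² = 16.3

For the Normal–Normal model with known σ², precisions add: τ_n = τ₀ + n/σ².
So 1/σ₀² = 1/3.3345 − 25/104.8 = 0.299895 − 0.238550 = 0.061345.
Hence σ₀² = 1/0.061345 ≈ 16.3.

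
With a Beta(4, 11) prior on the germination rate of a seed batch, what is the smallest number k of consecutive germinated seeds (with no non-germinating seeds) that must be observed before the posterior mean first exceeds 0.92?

After k germinated seeds and 0 non-germinating seeds the posterior is Beta(4+k, 11), with mean (4+k)/(4+11+k).
Set (4+k)/(15+k) > 0.92 and solve: k > (0.92·15 − 4)/(1 − 0.92) = 122.500.
The smallest integer exceeding 122.500 is 123, and checking k=123: (127)/(138) = 0.9203 > 0.92.

k = 123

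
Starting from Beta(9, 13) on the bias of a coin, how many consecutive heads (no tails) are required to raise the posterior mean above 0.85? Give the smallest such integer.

k = 65

After k heads and 0 tails the posterior is Beta(9+k, 13), with mean (9+k)/(9+13+k).
Set (9+k)/(22+k) > 0.85 and solve: k > (0.85·22 − 9)/(1 − 0.85) = 64.667.
The smallest integer exceeding 64.667 is 65.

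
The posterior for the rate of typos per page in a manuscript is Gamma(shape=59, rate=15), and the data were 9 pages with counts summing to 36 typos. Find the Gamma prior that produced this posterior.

Gamma–Poisson conjugacy: posterior shape = α + Σxᵢ, posterior rate = β + n.
So α = 59 − 36 = 23 and β = 15 − 9 = 6.

Gamma(shape=23, rate=6)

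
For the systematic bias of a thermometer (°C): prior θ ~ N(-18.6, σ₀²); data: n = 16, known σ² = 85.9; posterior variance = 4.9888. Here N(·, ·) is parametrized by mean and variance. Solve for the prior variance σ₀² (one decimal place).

σ₀² = 70.5

Posterior precision equals prior precision plus data precision: 1/σ_n² = 1/σ₀² + n/σ².
So 1/σ₀² = 1/4.9888 − 16/85.9 = 0.200449 − 0.186263 = 0.014186.
Hence σ₀² = 1/0.014186 ≈ 70.5.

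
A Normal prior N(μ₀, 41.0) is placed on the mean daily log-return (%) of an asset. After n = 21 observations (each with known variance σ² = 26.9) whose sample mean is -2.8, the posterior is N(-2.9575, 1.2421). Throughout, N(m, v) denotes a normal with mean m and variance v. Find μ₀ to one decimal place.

μ₀ = -8.0

The posterior mean is a precision-weighted average: μ_n = (τ₀μ₀ + τ_data·x̄)/(τ₀+τ_data), with τ₀=1/σ₀² and τ_data=n/σ².
Here τ₀ = 1/41.0 = 0.024390 and τ_data = 21/26.9 = 0.780669, so τ_n = 0.805059.
Rearranging for μ₀: μ₀ = (μ_n·τ_n − τ_data·x̄)/τ₀ = (-2.9575·0.805059 − 0.780669·-2.8) / 0.024390 = -0.195089/0.024390 ≈ -8.0.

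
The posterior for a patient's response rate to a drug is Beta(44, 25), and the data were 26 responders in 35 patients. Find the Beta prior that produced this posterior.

Under Beta–binomial conjugacy the posterior parameters are (a+s, b+f).
So a = 44 − 26 = 18 and b = 25 − 9 = 16.

Beta(18, 16)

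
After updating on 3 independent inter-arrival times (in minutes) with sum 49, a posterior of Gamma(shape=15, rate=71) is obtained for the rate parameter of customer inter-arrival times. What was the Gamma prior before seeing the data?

Gamma–exponential conjugacy: posterior shape = α + n, posterior rate = β + Σtᵢ.
So α = 15 − 3 = 12 and β = 71 − 49 = 22.

Gamma(shape=12, rate=22)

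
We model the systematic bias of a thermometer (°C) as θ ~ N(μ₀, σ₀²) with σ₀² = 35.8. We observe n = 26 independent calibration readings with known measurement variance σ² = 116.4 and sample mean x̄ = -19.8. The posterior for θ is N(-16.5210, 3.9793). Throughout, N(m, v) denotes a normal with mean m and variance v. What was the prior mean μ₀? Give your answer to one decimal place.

With known observation variance, the Normal–Normal posterior has precision τ_n = τ₀ + n/σ² and mean μ_n = (τ₀μ₀ + (n/σ²)x̄)/τ_n.
Here τ₀ = 1/35.8 = 0.027933 and τ_data = 26/116.4 = 0.223368, so τ_n = 0.251301.
Rearranging for μ₀: μ₀ = (μ_n·τ_n − τ_data·x̄)/τ₀ = (-16.5210·0.251301 − 0.223368·-19.8) / 0.027933 = 0.270943/0.027933 ≈ 9.7.

μ₀ = 9.7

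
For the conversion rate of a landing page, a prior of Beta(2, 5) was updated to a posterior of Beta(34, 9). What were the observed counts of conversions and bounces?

32 conversions and 4 bounces

A Beta(a, b) prior with s successes and f failures in binomial data gives a Beta(a+s, b+f) posterior.
Match parameters: s=34−2=32, f=9−5=4.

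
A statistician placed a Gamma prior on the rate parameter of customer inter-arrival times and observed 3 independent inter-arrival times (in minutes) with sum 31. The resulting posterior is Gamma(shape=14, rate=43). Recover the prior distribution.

For an exponential likelihood with a Gamma(α, β) prior on the rate, n observations with total T give posterior Gamma(α+n, β+T).
So α = 14 − 3 = 11 and β = 43 − 31 = 12.

Gamma(shape=11, rate=12)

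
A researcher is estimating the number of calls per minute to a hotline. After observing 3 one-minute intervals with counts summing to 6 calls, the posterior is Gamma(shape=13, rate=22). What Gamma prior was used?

Gamma(shape=7, rate=19)

Gamma–Poisson conjugacy: posterior shape = α + Σxᵢ, posterior rate = β + n.
So α = 13 − 6 = 7 and β = 22 − 3 = 19.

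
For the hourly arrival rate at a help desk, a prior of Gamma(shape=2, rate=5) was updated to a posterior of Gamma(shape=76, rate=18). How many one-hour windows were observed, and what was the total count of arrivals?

n = 13 one-hour windows with total 74 arrivals

A Gamma(α, β) prior (rate parametrization) on a Poisson rate with n observations summing to S gives posterior Gamma(α+S, β+n).
Matching: Σxᵢ = 76 − 2 = 74 and n = 18 − 5 = 13.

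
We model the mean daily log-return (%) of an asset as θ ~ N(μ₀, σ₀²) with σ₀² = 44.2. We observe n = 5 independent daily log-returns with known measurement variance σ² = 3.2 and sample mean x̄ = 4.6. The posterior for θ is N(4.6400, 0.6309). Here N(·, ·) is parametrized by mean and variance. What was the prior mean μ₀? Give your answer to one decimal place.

The posterior mean is a precision-weighted average: μ_n = (τ₀μ₀ + τ_data·x̄)/(τ₀+τ_data), with τ₀=1/σ₀² and τ_data=n/σ².
Here τ₀ = 1/44.2 = 0.022624 and τ_data = 5/3.2 = 1.562500, so τ_n = 1.585124.
Rearranging for μ₀: μ₀ = (μ_n·τ_n − τ_data·x̄)/τ₀ = (4.6400·1.585124 − 1.562500·4.6) / 0.022624 = 0.167475/0.022624 ≈ 7.4.

μ₀ = 7.4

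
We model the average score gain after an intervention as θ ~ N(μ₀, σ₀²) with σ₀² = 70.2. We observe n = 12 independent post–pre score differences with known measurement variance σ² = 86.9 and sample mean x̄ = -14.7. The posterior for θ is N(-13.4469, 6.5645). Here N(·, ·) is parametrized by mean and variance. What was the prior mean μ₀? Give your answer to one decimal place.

The posterior mean is a precision-weighted average: μ_n = (τ₀μ₀ + τ_data·x̄)/(τ₀+τ_data), with τ₀=1/σ₀² and τ_data=n/σ².
Here τ₀ = 1/70.2 = 0.014245 and τ_data = 12/86.9 = 0.138090, so τ_n = 0.152335.
Rearranging for μ₀: μ₀ = (μ_n·τ_n − τ_data·x̄)/τ₀ = (-13.4469·0.152335 − 0.138090·-14.7) / 0.014245 = -0.018511/0.014245 ≈ -1.3.

μ₀ = -1.3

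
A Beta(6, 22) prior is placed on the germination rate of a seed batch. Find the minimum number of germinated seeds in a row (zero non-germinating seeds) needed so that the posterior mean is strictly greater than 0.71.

After k germinated seeds and 0 non-germinating seeds the posterior is Beta(6+k, 22), with mean (6+k)/(6+22+k).
Set (6+k)/(28+k) > 0.71 and solve: k > (0.71·28 − 6)/(1 − 0.71) = 47.862.
The smallest integer exceeding 47.862 is 48.

k = 48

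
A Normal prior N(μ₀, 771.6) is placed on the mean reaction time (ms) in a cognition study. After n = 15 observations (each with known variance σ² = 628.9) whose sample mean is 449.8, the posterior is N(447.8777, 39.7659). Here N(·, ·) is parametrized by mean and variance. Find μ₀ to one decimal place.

μ₀ = 412.5

With known observation variance, the Normal–Normal posterior has precision τ_n = τ₀ + n/σ² and mean μ_n = (τ₀μ₀ + (n/σ²)x̄)/τ_n.
Here τ₀ = 1/771.6 = 0.001296 and τ_data = 15/628.9 = 0.023851, so τ_n = 0.025147.
Rearranging for μ₀: μ₀ = (μ_n·τ_n − τ_data·x̄)/τ₀ = (447.8777·0.025147 − 0.023851·449.8) / 0.001296 = 0.534601/0.001296 ≈ 412.5.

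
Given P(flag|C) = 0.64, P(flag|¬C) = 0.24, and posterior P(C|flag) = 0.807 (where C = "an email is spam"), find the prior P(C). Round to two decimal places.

P(C) = 0.61

In odds form, posterior odds = prior odds × likelihood ratio, so prior odds = posterior odds ÷ LR.
Posterior odds = 0.807/(1−0.807) = 4.1813. LR = 0.64/0.24 = 2.6667.
Prior odds = 4.1813/2.6667 = 1.5680, so P(C) = 1.5680/(1+1.5680) ≈ 0.61.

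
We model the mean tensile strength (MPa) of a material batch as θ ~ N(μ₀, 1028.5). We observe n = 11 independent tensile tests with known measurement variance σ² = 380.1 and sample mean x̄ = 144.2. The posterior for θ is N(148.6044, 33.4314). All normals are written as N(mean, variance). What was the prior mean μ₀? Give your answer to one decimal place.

With known observation variance, the Normal–Normal posterior has precision τ_n = τ₀ + n/σ² and mean μ_n = (τ₀μ₀ + (n/σ²)x̄)/τ_n.
Here τ₀ = 1/1028.5 = 0.000972 and τ_data = 11/380.1 = 0.028940, so τ_n = 0.029912.
Rearranging for μ₀: μ₀ = (μ_n·τ_n − τ_data·x̄)/τ₀ = (148.6044·0.029912 − 0.028940·144.2) / 0.000972 = 0.271907/0.000972 ≈ 279.7.

μ₀ = 279.7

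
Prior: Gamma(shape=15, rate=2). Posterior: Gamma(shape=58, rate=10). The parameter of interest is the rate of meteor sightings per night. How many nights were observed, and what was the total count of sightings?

n = 8 nights with total 43 sightings

Gamma–Poisson conjugacy: posterior shape = α + Σxᵢ, posterior rate = β + n.
Matching: Σxᵢ = 58 − 15 = 43 and n = 10 − 2 = 8.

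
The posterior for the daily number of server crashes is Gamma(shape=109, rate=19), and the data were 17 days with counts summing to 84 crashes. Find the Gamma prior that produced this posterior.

Gamma(shape=25, rate=2)

A Gamma(α, β) prior (rate parametrization) on a Poisson rate with n observations summing to S gives posterior Gamma(α+S, β+n).
So α = 109 − 84 = 25 and β = 19 − 17 = 2.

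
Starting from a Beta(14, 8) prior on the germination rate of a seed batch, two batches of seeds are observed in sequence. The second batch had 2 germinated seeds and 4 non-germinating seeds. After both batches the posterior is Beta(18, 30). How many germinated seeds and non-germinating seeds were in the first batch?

2 germinated seeds and 18 non-germinating seeds

Sequential conjugate updates are equivalent to a single update on the pooled data, so total successes = posterior α − prior α and total failures = posterior β − prior β.
Total across both batches: 18−14=4 germinated seeds, 30−8=22 non-germinating seeds.
Subtract the second batch: 4−2=2 germinated seeds and 22−4=18 non-germinating seeds.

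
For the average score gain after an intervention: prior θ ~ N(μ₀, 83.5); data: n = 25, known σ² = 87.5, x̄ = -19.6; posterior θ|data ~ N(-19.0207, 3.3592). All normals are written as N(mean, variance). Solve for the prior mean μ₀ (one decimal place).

μ₀ = -5.2

The posterior mean is a precision-weighted average: μ_n = (τ₀μ₀ + τ_data·x̄)/(τ₀+τ_data), with τ₀=1/σ₀² and τ_data=n/σ².
Here τ₀ = 1/83.5 = 0.011976 and τ_data = 25/87.5 = 0.285714, so τ_n = 0.297690.
Rearranging for μ₀: μ₀ = (μ_n·τ_n − τ_data·x̄)/τ₀ = (-19.0207·0.297690 − 0.285714·-19.6) / 0.011976 = -0.062278/0.011976 ≈ -5.2.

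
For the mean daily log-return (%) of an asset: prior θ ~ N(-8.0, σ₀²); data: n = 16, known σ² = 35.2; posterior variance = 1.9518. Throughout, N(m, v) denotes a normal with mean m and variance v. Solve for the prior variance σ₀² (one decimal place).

σ₀² = 17.3

Posterior precision equals prior precision plus data precision: 1/σ_n² = 1/σ₀² + n/σ².
So 1/σ₀² = 1/1.9518 − 16/35.2 = 0.512348 − 0.454545 = 0.057803.
Hence σ₀² = 1/0.057803 ≈ 17.3.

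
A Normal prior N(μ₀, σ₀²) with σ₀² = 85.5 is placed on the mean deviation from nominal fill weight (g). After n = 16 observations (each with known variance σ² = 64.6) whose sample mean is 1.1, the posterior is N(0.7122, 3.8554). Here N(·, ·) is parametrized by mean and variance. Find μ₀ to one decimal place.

With known observation variance, the Normal–Normal posterior has precision τ_n = τ₀ + n/σ² and mean μ_n = (τ₀μ₀ + (n/σ²)x̄)/τ_n.
Here τ₀ = 1/85.5 = 0.011696 and τ_data = 16/64.6 = 0.247678, so τ_n = 0.259374.
Rearranging for μ₀: μ₀ = (μ_n·τ_n − τ_data·x̄)/τ₀ = (0.7122·0.259374 − 0.247678·1.1) / 0.011696 = -0.087720/0.011696 ≈ -7.5.

μ₀ = -7.5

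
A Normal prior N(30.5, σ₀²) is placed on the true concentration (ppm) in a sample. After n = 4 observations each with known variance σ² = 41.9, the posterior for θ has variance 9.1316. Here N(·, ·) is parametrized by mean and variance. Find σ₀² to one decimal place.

σ₀² = 71.2

For the Normal–Normal model with known σ², precisions add: τ_n = τ₀ + n/σ².
So 1/σ₀² = 1/9.1316 − 4/41.9 = 0.109510 − 0.095465 = 0.014045.
Hence σ₀² = 1/0.014045 ≈ 71.2.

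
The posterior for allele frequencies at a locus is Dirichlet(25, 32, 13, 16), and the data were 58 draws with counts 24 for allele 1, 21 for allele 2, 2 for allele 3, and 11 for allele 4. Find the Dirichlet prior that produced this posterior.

Dirichlet(1, 11, 11, 5)

For a Dirichlet(α) prior with multinomial counts c, the posterior is Dirichlet(α + c) componentwise.
Subtract each count from the matching posterior parameter: 25−24=1, 32−21=11, 13−2=11, 16−11=5.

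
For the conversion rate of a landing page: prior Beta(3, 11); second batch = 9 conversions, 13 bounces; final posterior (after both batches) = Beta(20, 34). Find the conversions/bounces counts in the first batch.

8 conversions and 10 bounces

Because Beta–binomial updating is additive in the counts, the combined data contributed (α_post−α_prior, β_post−β_prior) successes and failures.
Total across both batches: 20−3=17 conversions, 34−11=23 bounces.
Subtract the second batch: 17−9=8 conversions and 23−13=10 bounces.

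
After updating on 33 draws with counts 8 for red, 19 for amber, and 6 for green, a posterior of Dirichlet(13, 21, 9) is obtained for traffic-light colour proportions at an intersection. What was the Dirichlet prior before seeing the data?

Dirichlet(5, 2, 3)

For a Dirichlet(α) prior with multinomial counts c, the posterior is Dirichlet(α + c) componentwise.
Subtract each count from the matching posterior parameter: 13−8=5, 21−19=2, 9−6=3.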